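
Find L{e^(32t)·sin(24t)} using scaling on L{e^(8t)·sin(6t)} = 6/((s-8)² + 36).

Scaling with a=4: L{e^(32t)·sin(24t)} = (1/4) · 6/((s/4-8)² + 36). Simplifying: 24/((s-32)² + 576)

Final answer: 24/((s-32)² + 576)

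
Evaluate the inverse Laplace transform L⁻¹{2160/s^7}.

L⁻¹{n!/s^(n+1)} = t^n with n=6. So L⁻¹{720/s^7} = t^6, and L⁻¹{2160/s^7} = (2160/720)·t^6 = 3·t^6

Final answer: 3·t^6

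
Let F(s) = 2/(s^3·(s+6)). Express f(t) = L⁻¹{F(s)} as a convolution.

2/(s^3·(s+6)) = (2/s^3)·(1/(s+6)) = L{t^2}·L{e^(-6t)}. So f(t) = t^2*e^(-6t) = ∫₀ᵗ τ^2·e^(-6(t-τ)) dτ

Final answer: ∫₀ᵗ τ^2·e^(-6(t-τ)) dτ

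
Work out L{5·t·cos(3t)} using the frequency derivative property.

L{cos(3t)} = s/(s² + 9). Derivative: d/ds[s/(s² + 9)] = [(s² + 9) - s·2s]/(s² + 9)² = (9 - s²)/(s² + 9)². So L{t·cos(3t)} = -F'(s) = (s² - 9)/(s² + 9)². Then L{5·t·cos(3t)} = 5·(s² - 9)/(s² + 9)²

Final answer: 5·(s² - 9)/(s² + 9)²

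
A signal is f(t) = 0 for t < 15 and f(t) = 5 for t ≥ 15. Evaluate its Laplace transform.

f(t) = 5·u(t-15). L{u(t-15)} = e^(-15s)/s, so L{f(t)} = 5·e^(-15s)/s

Final answer: 5·e^(-15s)/s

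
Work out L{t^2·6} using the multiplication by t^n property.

L{6} = 6/s. d^1/ds^1[1/s] = -1/s². d^2/ds^2[1/s] = 2/s^3. So L{t^2} = (-1)^{2}·2/s^3 = 2/s^3. Then L{t^2·6} = 6·2/s^3 = 12/s^3

Final answer: 12/s^3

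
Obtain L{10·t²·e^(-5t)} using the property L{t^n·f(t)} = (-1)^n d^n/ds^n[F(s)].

L{e^(-5t)} = 1/(s+5). d/ds[1/(s+5)] = -1/(s+5)². d²/ds²[1/(s+5)] = 2/(s+5)³. So L{t²·e^(-5t)} = (-1)² · 2/(s+5)³ = 2/(s+5)³. Then L{10·t²·e^(-5t)} = 10·2/(s+5)³ = 20/(s+5)³

Final answer: 20/(s+5)³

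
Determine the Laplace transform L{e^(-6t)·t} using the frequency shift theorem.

L{e^(at)·t^n} = n!/(s-a)^(n+1), so L{e^(-6t)·t} = 1/(s+6)^2

Final answer: 1/(s+6)^2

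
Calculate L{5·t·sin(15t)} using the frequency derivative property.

L{sin(15t)} = 15/(s² + 225). By L{t·f(t)} = -F'(s): -d/ds[15/(s² + 225)] = -(15)·(-2s)/(s² + 225)² = 30s/(s² + 225)². Then L{5·t·sin(15t)} = 5·30s/(s² + 225)² = 150s/(s² + 225)²

Final answer: 150s/(s² + 225)²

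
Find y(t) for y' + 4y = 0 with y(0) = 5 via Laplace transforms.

L{y'} + 4L{y} = 0. sY - 5 + 4Y = 0. Y(s+4) = 5. Y = 5/(s+4)

Final answer: y(t) = 5e^(-4t)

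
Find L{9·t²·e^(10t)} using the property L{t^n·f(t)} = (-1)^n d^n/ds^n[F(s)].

L{e^(10t)} = 1/(s-10). d/ds[1/(s-10)] = -1/(s-10)². d²/ds²[1/(s-10)] = 2/(s-10)³. So L{t²·e^(10t)} = (-1)² · 2/(s-10)³ = 2/(s-10)³. Then L{9·t²·e^(10t)} = 9·2/(s-10)³ = 18/(s-10)³

Final answer: 18/(s-10)³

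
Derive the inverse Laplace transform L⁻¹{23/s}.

L⁻¹{c/s} = c, so L⁻¹{23/s} = 23

Final answer: 23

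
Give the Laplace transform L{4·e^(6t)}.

L{e^(at)} = 1/(s-a), so L{e^(6t)} = 1/(s-6). Then L{4·e^(6t)} = 4/(s-6)

Final answer: 4/(s-6)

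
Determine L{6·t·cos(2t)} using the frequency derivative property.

L{cos(2t)} = s/(s² + 4). Derivative: d/ds[s/(s² + 4)] = [(s² + 4) - s·2s]/(s² + 4)² = (4 - s²)/(s² + 4)². So L{t·cos(2t)} = -F'(s) = (s² - 4)/(s² + 4)². Then L{6·t·cos(2t)} = 6·(s² - 4)/(s² + 4)²

Final answer: 6·(s² - 4)/(s² + 4)²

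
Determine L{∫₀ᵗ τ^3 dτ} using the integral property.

L{∫₀ᵗ f(τ)dτ} = F(s)/s with f(t) = t^3. F(s) = 6/s^4, so L{∫₀ᵗ τ^3 dτ} = (6/s^4)/s = 6/s^5. (Check: ∫₀ᵗ τ^3 dτ = t^4/4.)

Final answer: 6/s^5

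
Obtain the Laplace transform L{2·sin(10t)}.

L{sin(ωt)} = ω/(s² + ω²), so L{sin(10t)} = 10/(s² + 100). Then L{2·sin(10t)} = 2·10/(s² + 100) = 20/(s² + 100)

Final answer: 20/(s² + 100)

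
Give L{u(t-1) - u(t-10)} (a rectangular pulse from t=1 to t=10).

L{u(t-a)} = e^(-as)/s. L{u(t-1) - u(t-10)} = (e^(-s) - e^(-10s))/s

Final answer: (e^(-s) - e^(-10s))/s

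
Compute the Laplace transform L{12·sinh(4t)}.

L{sinh(ωt)} = ω/(s² - ω²), so L{sinh(4t)} = 4/(s² - 16). Then L{12·sinh(4t)} = 12·4/(s² - 16) = 48/(s² - 16)

Final answer: 48/(s² - 16)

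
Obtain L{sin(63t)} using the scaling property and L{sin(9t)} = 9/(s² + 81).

Using L{f(at)} = (1/a)F(s/a) with a=7: L{sin(63t)} = (1/7) · 9/((s/7)² + 81) = (1/7) · 9·49/(s² + 3969) = 63/(s² + 3969)

Final answer: 63/(s² + 3969)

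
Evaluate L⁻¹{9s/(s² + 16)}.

This is the form c·s/(s² + a²) with a = 4, c = 9. L⁻¹ = 9·cos(4t)

Final answer: 9·cos(4t)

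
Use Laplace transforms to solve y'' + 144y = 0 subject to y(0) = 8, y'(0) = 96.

L{y''} + 144L{y} = 0. s²Y - 8s - 96 + 144Y = 0. Y(s² + 144) = 8s + 96. Y = (8s + 96)/(s² + 144). Inverting: y(t) = 8cos(12t) + 8sin(12t)

Final answer: y(t) = 8cos(12t) + 8sin(12t)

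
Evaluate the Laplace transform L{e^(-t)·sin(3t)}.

L{e^(at)·sin(ωt)} = ω/((s-a)² + ω²), so L{e^(-t)·sin(3t)} = 3/((s+1)² + 9)

Final answer: 3/((s+1)² + 9)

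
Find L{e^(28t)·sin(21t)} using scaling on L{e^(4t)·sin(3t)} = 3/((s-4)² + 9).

Scaling with a=7: L{e^(28t)·sin(21t)} = (1/7) · 3/((s/7-4)² + 9). Simplifying: 21/((s-28)² + 441)

Final answer: 21/((s-28)² + 441)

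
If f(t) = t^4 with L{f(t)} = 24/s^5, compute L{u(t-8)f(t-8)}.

Time shift theorem: L{u(t-a)f(t-a)} = e^(-as)F(s). Here a=8, F(s) = 24/s^5, so L{u(t-8)f(t-8)} = e^(-8s)·24/s^5

Final answer: e^(-8s)·24/s^5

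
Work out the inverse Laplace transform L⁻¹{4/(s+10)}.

L⁻¹{1/(s-a)} = e^(at), so L⁻¹{1/(s+10)} = e^(-10t), and L⁻¹{4/(s+10)} = 4·e^(-10t)

Final answer: 4·e^(-10t)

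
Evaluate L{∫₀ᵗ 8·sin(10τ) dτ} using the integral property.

L{∫₀ᵗ f(τ)dτ} = F(s)/s with F(s) = 80/(s² + 100), so the result is (80/(s² + 100))/s = 80/(s(s² + 100))

Final answer: 80/(s(s² + 100))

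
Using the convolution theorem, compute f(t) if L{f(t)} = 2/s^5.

2/s^5 = (2/s)·(1/s^4) = L{2}·L{t^3/6}. By convolution, f(t) = 2*t^3/6 = ∫₀ᵗ 2·τ^3/6 dτ = 2·t^4/24

Final answer: 2·t^4/24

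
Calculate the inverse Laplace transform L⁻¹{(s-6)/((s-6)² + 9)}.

Using frequency shift, L⁻¹{(s-6)/((s-6)² + 9)} = e^(6t)·cos(3t)

Final answer: e^(6t)·cos(3t)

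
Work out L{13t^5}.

L{t^n} = n!/s^(n+1). So L{13t^5} = 13·5!/s^6 = 1560/s^6

Final answer: 1560/s^6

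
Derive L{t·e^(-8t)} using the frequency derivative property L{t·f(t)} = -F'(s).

L{e^(-8t)} = 1/(s+8). By frequency derivative: L{t·e^(-8t)} = -d/ds[1/(s+8)] = -(-1)/(s+8)² = 1/(s+8)²

Final answer: 1/(s+8)²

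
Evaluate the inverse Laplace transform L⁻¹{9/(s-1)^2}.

L⁻¹{n!/(s-a)^(n+1)} = t^n·e^(at) with n=1, a=1. So L⁻¹{1/(s-1)^2} = t·e^t, and L⁻¹{9/(s-1)^2} = (9/1)·t·e^t = 9·t·e^t

Final answer: 9·t·e^t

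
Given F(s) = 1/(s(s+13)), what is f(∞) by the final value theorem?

f(∞) = lim_{s→0} s·1/(s(s+13)) = lim_{s→0} 1/(s+13) = 1/13 = 1/13

Final answer: 1/13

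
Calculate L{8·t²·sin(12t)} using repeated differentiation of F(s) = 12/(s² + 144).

F(s) = 12/(s² + 144). F'(s) = -24s/(s² + 144)². F''(s) = -24(144 - 3s²)/(s² + 144)³ = (72s² - 3456)/(s² + 144)³. So L{t²·sin(12t)} = (-1)² F''(s) = (72s² - 3456)/(s² + 144)³. Then L{8·t²·sin(12t)} = 8·(72s² - 3456)/(s² + 144)³ = (576s² - 27648)/(s² + 144)³

Final answer: (576s² - 27648)/(s² + 144)³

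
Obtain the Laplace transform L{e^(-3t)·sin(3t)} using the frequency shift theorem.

Frequency shift: L{e^(at)f(t)} = F(s-a). L{e^(-3t)·sin(3t)} = 3/((s+3)² + 9)

Final answer: 3/((s+3)² + 9)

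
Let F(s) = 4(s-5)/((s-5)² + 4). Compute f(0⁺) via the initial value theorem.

f(0⁺) = lim_{s→∞} sF(s) = lim_{s→∞} 4s(s-5)/((s-5)² + 4) = 4

Final answer: 4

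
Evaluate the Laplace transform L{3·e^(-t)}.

L{e^(at)} = 1/(s-a), so L{e^(-t)} = 1/(s+1). Then L{3·e^(-t)} = 3/(s+1)

Final answer: 3/(s+1)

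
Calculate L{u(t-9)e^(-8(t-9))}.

u(t-a)f(t-a) with f(t)=e^(-8t). L{e^(-8t)} = 1/(s+8). By time shift: e^(-9s)/(s+8)

Final answer: e^(-9s)/(s+8)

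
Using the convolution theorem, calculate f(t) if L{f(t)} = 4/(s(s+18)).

4/(s(s+18)) = (4/s)·(1/(s+18)) = L{4}·L{e^(-18t)}. By convolution, f(t) = 4*e^(-18t) = ∫₀ᵗ 4·e^(-18τ) dτ = 4·(1 - e^(-18t))/18

Final answer: 4·(1 - e^(-18t))/18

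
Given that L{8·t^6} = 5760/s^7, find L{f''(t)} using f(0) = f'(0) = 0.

L{f''(t)} = s²F(s) - sf(0) - f'(0) = s²·5760/s^7 - 0 - 0 = 5760/s^5

Final answer: 5760/s^5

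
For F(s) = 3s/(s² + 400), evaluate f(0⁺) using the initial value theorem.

f(0⁺) = lim_{s→∞} s·3s/(s² + 400) = lim_{s→∞} 3s²/(s² + 400) = 3

Final answer: 3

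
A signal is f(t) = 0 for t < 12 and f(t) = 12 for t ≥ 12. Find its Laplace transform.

f(t) = 12·u(t-12). L{u(t-12)} = e^(-12s)/s, so L{f(t)} = 12·e^(-12s)/s

Final answer: 12·e^(-12s)/s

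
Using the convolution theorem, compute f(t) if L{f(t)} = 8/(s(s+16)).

8/(s(s+16)) = (8/s)·(1/(s+16)) = L{8}·L{e^(-16t)}. By convolution, f(t) = 8*e^(-16t) = ∫₀ᵗ 8·e^(-16τ) dτ = 8·(1 - e^(-16t))/16

Final answer: 8·(1 - e^(-16t))/16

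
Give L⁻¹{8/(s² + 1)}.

This is the form c·a/(s² + a²) with a = 1, c = 8. L⁻¹ = 8·sin(t)

Final answer: 8·sin(t)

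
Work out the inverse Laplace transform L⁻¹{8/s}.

L⁻¹{c/s} = c, so L⁻¹{8/s} = 8

Final answer: 8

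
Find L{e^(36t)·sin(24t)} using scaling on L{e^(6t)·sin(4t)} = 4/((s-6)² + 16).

Scaling with a=6: L{e^(36t)·sin(24t)} = (1/6) · 4/((s/6-6)² + 16). Simplifying: 24/((s-36)² + 576)

Final answer: 24/((s-36)² + 576)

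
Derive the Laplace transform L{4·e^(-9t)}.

L{e^(at)} = 1/(s-a), so L{e^(-9t)} = 1/(s+9). Then L{4·e^(-9t)} = 4/(s+9)

Final answer: 4/(s+9)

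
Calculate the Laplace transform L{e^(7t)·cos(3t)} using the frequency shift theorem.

Frequency shift: L{e^(at)f(t)} = F(s-a). L{e^(7t)·cos(3t)} = (s-7)/((s-7)² + 9)

Final answer: (s-7)/((s-7)² + 9)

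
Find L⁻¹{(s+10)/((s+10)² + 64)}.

Using frequency shift: L⁻¹{(s-a)/((s-a)² + b²)} = e^(at)cos(bt). Here a=-10, b=8

Final answer: e^(-10t)·cos(8t)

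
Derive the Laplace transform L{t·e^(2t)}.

L{t^n·e^(at)} = n!/(s-a)^(n+1), so L{t·e^(2t)} = 1/(s-2)^2

Final answer: 1/(s-2)^2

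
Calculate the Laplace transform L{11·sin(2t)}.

L{sin(ωt)} = ω/(s² + ω²), so L{sin(2t)} = 2/(s² + 4). Then L{11·sin(2t)} = 11·2/(s² + 4) = 22/(s² + 4)

Final answer: 22/(s² + 4)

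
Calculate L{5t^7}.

L{t^n} = n!/s^(n+1). So L{5t^7} = 5·7!/s^8 = 25200/s^8

Final answer: 25200/s^8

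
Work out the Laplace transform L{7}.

L{7} = 7 · L{1} = 7/s

Final answer: 7/s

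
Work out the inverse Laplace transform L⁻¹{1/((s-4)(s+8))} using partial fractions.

Decompose: A/(s-4) + B/(s+8). A = 1/12, B = -1/12. f(t) = (e^(4t) - e^(-8t))/12

Final answer: (e^(4t) - e^(-8t))/12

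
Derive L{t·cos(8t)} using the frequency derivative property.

L{cos(8t)} = s/(s² + 64). Derivative: d/ds[s/(s² + 64)] = [(s² + 64) - s·2s]/(s² + 64)² = (64 - s²)/(s² + 64)². So L{t·cos(8t)} = -F'(s) = (s² - 64)/(s² + 64)²

Final answer: (s² - 64)/(s² + 64)²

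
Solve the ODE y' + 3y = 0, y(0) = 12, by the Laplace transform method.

L{y'} + 3L{y} = 0. sY - 12 + 3Y = 0. Y(s+3) = 12. Y = 12/(s+3)

Final answer: y(t) = 12e^(-3t)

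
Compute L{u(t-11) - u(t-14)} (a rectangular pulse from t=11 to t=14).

L{u(t-a)} = e^(-as)/s. L{u(t-11) - u(t-14)} = (e^(-11s) - e^(-14s))/s

Final answer: (e^(-11s) - e^(-14s))/s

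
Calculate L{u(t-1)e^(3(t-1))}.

u(t-a)f(t-a) with f(t)=e^(3t). L{e^(3t)} = 1/(s-3). By time shift: e^(-s)/(s-3)

Final answer: e^(-s)/(s-3)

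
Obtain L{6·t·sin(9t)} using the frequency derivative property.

L{sin(9t)} = 9/(s² + 81). By L{t·f(t)} = -F'(s): -d/ds[9/(s² + 81)] = -(9)·(-2s)/(s² + 81)² = 18s/(s² + 81)². Then L{6·t·sin(9t)} = 6·18s/(s² + 81)² = 108s/(s² + 81)²

Final answer: 108s/(s² + 81)²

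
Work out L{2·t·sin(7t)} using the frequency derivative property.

L{sin(7t)} = 7/(s² + 49). By L{t·f(t)} = -F'(s): -d/ds[7/(s² + 49)] = -(7)·(-2s)/(s² + 49)² = 14s/(s² + 49)². Then L{2·t·sin(7t)} = 2·14s/(s² + 49)² = 28s/(s² + 49)²

Final answer: 28s/(s² + 49)²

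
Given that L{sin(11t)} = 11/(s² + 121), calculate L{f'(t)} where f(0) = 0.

L{f'(t)} = s·F(s) - f(0) = s·11/(s² + 121) - 0 = 11s/(s² + 121)

Final answer: 11s/(s² + 121)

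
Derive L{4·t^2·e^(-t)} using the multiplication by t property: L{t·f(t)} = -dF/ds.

Using L{t^n·e^(at)} = n!/(s-a)^(n+1), L{t^2·e^(-t)} = 2/(s+1)^3, so L{4·t^2·e^(-t)} = 4·2/(s+1)^3 = 8/(s+1)^3

Final answer: 8/(s+1)^3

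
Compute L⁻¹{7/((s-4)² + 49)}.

Form: b/((s-a)² + b²) → e^(at)sin(bt). With a=4, b=7

Final answer: e^(4t)·sin(7t)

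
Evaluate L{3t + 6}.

L{3t + 6} = 3·L{t} + 6·L{1} = 3/s² + 6/s

Final answer: 3/s² + 6/s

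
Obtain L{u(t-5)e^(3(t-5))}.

u(t-a)f(t-a) with f(t)=e^(3t). L{e^(3t)} = 1/(s-3). By time shift: e^(-5s)/(s-3)

Final answer: e^(-5s)/(s-3)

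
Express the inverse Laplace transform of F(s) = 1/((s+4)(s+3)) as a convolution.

1/((s+4)(s+3)) = (1/(s+4))·(1/(s+3)) = L{e^(-4t)}·L{e^(-3t)}. So f(t) = e^(-4t)*e^(-3t) = ∫₀ᵗ e^(-4τ)·e^(-3(t-τ)) dτ

Final answer: ∫₀ᵗ e^(-4τ)·e^(-3(t-τ)) dτ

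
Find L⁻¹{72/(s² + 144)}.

This is the form c·a/(s² + a²) with a = 12, c = 6. L⁻¹ = 6·sin(12t)

Final answer: 6·sin(12t)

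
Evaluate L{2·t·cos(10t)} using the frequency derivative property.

L{cos(10t)} = s/(s² + 100). Derivative: d/ds[s/(s² + 100)] = [(s² + 100) - s·2s]/(s² + 100)² = (100 - s²)/(s² + 100)². So L{t·cos(10t)} = -F'(s) = (s² - 100)/(s² + 100)². Then L{2·t·cos(10t)} = 2·(s² - 100)/(s² + 100)²

Final answer: 2·(s² - 100)/(s² + 100)²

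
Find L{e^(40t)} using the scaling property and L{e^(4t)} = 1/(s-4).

Using L{f(at)} = (1/a)F(s/a) with a=10 and f(t) = e^(4t): L{e^(40t)} = (1/10) · 1/((s/10)-4) = (1/10) · 10/(s-40) = 1/(s-40)

Final answer: 1/(s-40)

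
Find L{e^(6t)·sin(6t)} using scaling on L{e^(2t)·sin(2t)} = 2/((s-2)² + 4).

Scaling with a=3: L{e^(6t)·sin(6t)} = (1/3) · 2/((s/3-2)² + 4). Simplifying: 6/((s-6)² + 36)

Final answer: 6/((s-6)² + 36)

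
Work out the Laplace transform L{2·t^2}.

L{t^n} = n!/s^(n+1), so L{t^2} = 2/s^3. Then L{2·t^2} = 2·2/s^3 = 4/s^3

Final answer: 4/s^3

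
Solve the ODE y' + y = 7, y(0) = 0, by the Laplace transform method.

sY + Y = 7/s. Y = 7/(s(s+1)). Partial fractions: Y = 7/s - 7/(s+1)

Final answer: y(t) = 7(1 - e^(-t))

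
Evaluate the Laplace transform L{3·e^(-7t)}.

L{e^(at)} = 1/(s-a), so L{e^(-7t)} = 1/(s+7). Then L{3·e^(-7t)} = 3/(s+7)

Final answer: 3/(s+7)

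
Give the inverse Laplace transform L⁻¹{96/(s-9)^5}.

L⁻¹{n!/(s-a)^(n+1)} = t^n·e^(at) with n=4, a=9. So L⁻¹{24/(s-9)^5} = t^4·e^(9t), and L⁻¹{96/(s-9)^5} = (96/24)·t^4·e^(9t) = 4·t^4·e^(9t)

Final answer: 4·t^4·e^(9t)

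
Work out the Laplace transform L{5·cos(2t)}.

L{cos(ωt)} = s/(s² + ω²), so L{cos(2t)} = s/(s² + 4). Then L{5·cos(2t)} = 5·s/(s² + 4) = 5s/(s² + 4)

Final answer: 5s/(s² + 4)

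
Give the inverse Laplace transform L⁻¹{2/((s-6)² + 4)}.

Using frequency shift, L⁻¹{2/((s-6)² + 4)} = e^(6t)·sin(2t)

Final answer: e^(6t)·sin(2t)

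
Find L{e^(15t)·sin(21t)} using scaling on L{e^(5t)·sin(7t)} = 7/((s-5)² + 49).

Scaling with a=3: L{e^(15t)·sin(21t)} = (1/3) · 7/((s/3-5)² + 49). Simplifying: 21/((s-15)² + 441)

Final answer: 21/((s-15)² + 441)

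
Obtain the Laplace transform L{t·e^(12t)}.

L{t^n·e^(at)} = n!/(s-a)^(n+1), so L{t·e^(12t)} = 1/(s-12)^2

Final answer: 1/(s-12)^2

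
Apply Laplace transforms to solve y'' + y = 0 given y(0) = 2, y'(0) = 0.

L{y''} + 1L{y} = 0. s²Y - 2s - 0 + Y = 0. Y(s² + 1) = 2s. Y = (2s)/(s² + 1). Inverting: y(t) = 2cos(t)

Final answer: y(t) = 2cos(t)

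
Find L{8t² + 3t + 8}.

L{8t² + 3t + 8} = 8·2/s³ + 3/s² + 8/s = 16/s³ + 3/s² + 8/s

Final answer: 16/s³ + 3/s² + 8/s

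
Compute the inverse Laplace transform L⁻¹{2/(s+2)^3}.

L⁻¹{n!/(s-a)^(n+1)} = t^n·e^(at) with n=2, a=-2. So L⁻¹{2/(s+2)^3} = t^2·e^(-2t)

Final answer: t^2·e^(-2t)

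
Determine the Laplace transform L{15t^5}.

L{15t^5} = 15 · L{t^5} = 15 · 120/s^6 = 1800/s^6

Final answer: 1800/s^6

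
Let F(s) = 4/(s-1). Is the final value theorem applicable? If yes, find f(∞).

sF(s) = 4s/(s-1) has a pole at s = 1 in the right half-plane. Theorem does NOT apply (unstable system; f(t) = 4·e^t grows without bound).

Final answer: Not applicable (unstable)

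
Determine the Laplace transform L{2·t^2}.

L{t^n} = n!/s^(n+1), so L{t^2} = 2/s^3. Then L{2·t^2} = 2·2/s^3 = 4/s^3

Final answer: 4/s^3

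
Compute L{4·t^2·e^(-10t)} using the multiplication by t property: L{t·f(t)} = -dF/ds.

Using L{t^n·e^(at)} = n!/(s-a)^(n+1), L{t^2·e^(-10t)} = 2/(s+10)^3, so L{4·t^2·e^(-10t)} = 4·2/(s+10)^3 = 8/(s+10)^3

Final answer: 8/(s+10)^3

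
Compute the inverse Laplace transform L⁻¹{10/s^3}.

L⁻¹{n!/s^(n+1)} = t^n with n=2. So L⁻¹{2/s^3} = t^2, and L⁻¹{10/s^3} = (10/2)·t^2 = 5·t^2

Final answer: 5·t^2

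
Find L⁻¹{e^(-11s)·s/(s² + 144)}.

L⁻¹{s/(s² + 144)} = cos(12t). By the time shift theorem, L⁻¹{e^(-as)F(s)} = u(t-a)f(t-a) with a=11, so L⁻¹{e^(-11s)·s/(s² + 144)} = u(t-11)·cos(12(t-11))

Final answer: u(t-11)·cos(12(t-11))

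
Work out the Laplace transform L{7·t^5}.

L{t^n} = n!/s^(n+1), so L{t^5} = 120/s^6. Then L{7·t^5} = 7·120/s^6 = 840/s^6

Final answer: 840/s^6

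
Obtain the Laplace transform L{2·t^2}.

L{t^n} = n!/s^(n+1), so L{t^2} = 2/s^3. Then L{2·t^2} = 2·2/s^3 = 4/s^3

Final answer: 4/s^3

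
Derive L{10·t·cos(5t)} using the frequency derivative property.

L{cos(5t)} = s/(s² + 25). Derivative: d/ds[s/(s² + 25)] = [(s² + 25) - s·2s]/(s² + 25)² = (25 - s²)/(s² + 25)². So L{t·cos(5t)} = -F'(s) = (s² - 25)/(s² + 25)². Then L{10·t·cos(5t)} = 10·(s² - 25)/(s² + 25)²

Final answer: 10·(s² - 25)/(s² + 25)²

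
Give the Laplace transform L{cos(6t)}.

L{cos(ωt)} = s/(s² + ω²), so L{cos(6t)} = s/(s² + 36)

Final answer: s/(s² + 36)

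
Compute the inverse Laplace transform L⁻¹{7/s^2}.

L⁻¹{n!/s^(n+1)} = t^n with n=1. So L⁻¹{1/s^2} = t, and L⁻¹{7/s^2} = (7/1)·t = 7·t

Final answer: 7·t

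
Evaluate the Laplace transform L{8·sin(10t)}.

L{sin(ωt)} = ω/(s² + ω²), so L{sin(10t)} = 10/(s² + 100). Then L{8·sin(10t)} = 8·10/(s² + 100) = 80/(s² + 100)

Final answer: 80/(s² + 100)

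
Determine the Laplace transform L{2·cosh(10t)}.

L{cosh(ωt)} = s/(s² - ω²), so L{cosh(10t)} = s/(s² - 100). Then L{2·cosh(10t)} = 2·s/(s² - 100) = 2s/(s² - 100)

Final answer: 2s/(s² - 100)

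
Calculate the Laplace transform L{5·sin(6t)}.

L{sin(ωt)} = ω/(s² + ω²), so L{sin(6t)} = 6/(s² + 36). Then L{5·sin(6t)} = 5·6/(s² + 36) = 30/(s² + 36)

Final answer: 30/(s² + 36)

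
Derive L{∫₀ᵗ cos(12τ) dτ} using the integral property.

L{∫₀ᵗ f(τ)dτ} = F(s)/s with F(s) = s/(s² + 144), so the result is (s/(s² + 144))/s = 1/(s² + 144)

Final answer: 1/(s² + 144)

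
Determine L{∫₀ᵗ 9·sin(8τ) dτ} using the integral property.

L{∫₀ᵗ f(τ)dτ} = F(s)/s with F(s) = 72/(s² + 64), so the result is (72/(s² + 64))/s = 72/(s(s² + 64))

Final answer: 72/(s(s² + 64))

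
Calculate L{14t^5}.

L{t^n} = n!/s^(n+1). So L{14t^5} = 14·5!/s^6 = 1680/s^6

Final answer: 1680/s^6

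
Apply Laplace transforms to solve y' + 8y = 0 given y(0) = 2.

L{y'} + 8L{y} = 0. sY - 2 + 8Y = 0. Y(s+8) = 2. Y = 2/(s+8)

Final answer: y(t) = 2e^(-8t)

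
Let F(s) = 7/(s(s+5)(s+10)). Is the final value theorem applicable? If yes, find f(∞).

Poles of sF(s) = 7/((s+5)(s+10)) are at s = -5 and s = -10, both in the left half-plane. Theorem applies. f(∞) = lim_{s→0} sF(s) = 7/(5·10) = 7/50

Final answer: 7/50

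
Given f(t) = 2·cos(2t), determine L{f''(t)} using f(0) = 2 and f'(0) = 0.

F(s) = 2s/(s² + 4). L{f''(t)} = s²F(s) - sf(0) - f'(0) = 2s³/(s² + 4) - 2s = (2s³ - 2s(s² + 4))/(s² + 4) = -8s/(s² + 4)

Final answer: -8s/(s² + 4)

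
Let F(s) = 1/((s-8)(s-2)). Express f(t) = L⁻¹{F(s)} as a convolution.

1/((s-8)(s-2)) = (1/(s-8))·(1/(s-2)) = L{e^(8t)}·L{e^(2t)}. So f(t) = e^(8t)*e^(2t) = ∫₀ᵗ e^(8τ)·e^(2(t-τ)) dτ

Final answer: ∫₀ᵗ e^(8τ)·e^(2(t-τ)) dτ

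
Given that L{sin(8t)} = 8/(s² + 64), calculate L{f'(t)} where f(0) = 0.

L{f'(t)} = s·F(s) - f(0) = s·8/(s² + 64) - 0 = 8s/(s² + 64)

Final answer: 8s/(s² + 64)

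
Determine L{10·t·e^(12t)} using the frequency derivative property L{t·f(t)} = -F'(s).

L{e^(12t)} = 1/(s-12). By frequency derivative: L{t·e^(12t)} = -d/ds[1/(s-12)] = -(-1)/(s-12)² = 1/(s-12)². Then L{10·t·e^(12t)} = 10·1/(s-12)² = 10/(s-12)²

Final answer: 10/(s-12)²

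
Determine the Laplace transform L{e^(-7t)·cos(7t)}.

L{e^(at)·cos(ωt)} = (s-a)/((s-a)² + ω²), so L{e^(-7t)·cos(7t)} = (s+7)/((s+7)² + 49)

Final answer: (s+7)/((s+7)² + 49)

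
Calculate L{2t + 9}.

L{2t + 9} = 2·L{t} + 9·L{1} = 2/s² + 9/s

Final answer: 2/s² + 9/s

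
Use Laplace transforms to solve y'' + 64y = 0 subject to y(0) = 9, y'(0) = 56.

L{y''} + 64L{y} = 0. s²Y - 9s - 56 + 64Y = 0. Y(s² + 64) = 9s + 56. Y = (9s + 56)/(s² + 64). Inverting: y(t) = 9cos(8t) + 7sin(8t)

Final answer: y(t) = 9cos(8t) + 7sin(8t)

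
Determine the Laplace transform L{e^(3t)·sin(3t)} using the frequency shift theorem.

Frequency shift: L{e^(at)f(t)} = F(s-a). L{e^(3t)·sin(3t)} = 3/((s-3)² + 9)

Final answer: 3/((s-3)² + 9)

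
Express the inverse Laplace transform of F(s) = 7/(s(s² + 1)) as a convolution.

7/(s(s² + 1)) = (1/s)·(7/(s² + 1)) = L{1}·L{7·sin(t)}. So f(t) = 1*(7·sin(t)) = ∫₀ᵗ 7·sin(τ) dτ

Final answer: ∫₀ᵗ 7·sin(τ) dτ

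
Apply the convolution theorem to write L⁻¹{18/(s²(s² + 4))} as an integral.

18/(s²(s² + 4)) = (1/s²)·(18/(s² + 4)) = L{t}·L{9·sin(2t)}. So f(t) = t*(9·sin(2t)) = ∫₀ᵗ 9τ·sin(2(t-τ)) dτ

Final answer: ∫₀ᵗ 9τ·sin(2(t-τ)) dτ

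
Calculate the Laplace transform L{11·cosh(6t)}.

L{cosh(ωt)} = s/(s² - ω²), so L{cosh(6t)} = s/(s² - 36). Then L{11·cosh(6t)} = 11·s/(s² - 36) = 11s/(s² - 36)

Final answer: 11s/(s² - 36)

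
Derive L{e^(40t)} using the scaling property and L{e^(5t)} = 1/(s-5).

Using L{f(at)} = (1/a)F(s/a) with a=8 and f(t) = e^(5t): L{e^(40t)} = (1/8) · 1/((s/8)-5) = (1/8) · 8/(s-40) = 1/(s-40)

Final answer: 1/(s-40)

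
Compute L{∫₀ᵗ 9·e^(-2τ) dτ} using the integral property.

L{∫₀ᵗ f(τ)dτ} = F(s)/s with F(s) = 9/(s+2), so L{∫₀ᵗ 9·e^(-2τ) dτ} = 9/(s(s+2))

Final answer: 9/(s(s+2))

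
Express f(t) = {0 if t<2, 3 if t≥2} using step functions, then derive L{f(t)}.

f(t) = 3·u(t-2). L{u(t-2)} = e^(-2s)/s, so L{f(t)} = 3·e^(-2s)/s

Final answer: 3·e^(-2s)/s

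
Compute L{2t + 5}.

L{2t + 5} = 2·L{t} + 5·L{1} = 2/s² + 5/s

Final answer: 2/s² + 5/s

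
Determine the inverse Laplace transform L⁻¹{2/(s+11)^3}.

L⁻¹{n!/(s-a)^(n+1)} = t^n·e^(at), so L⁻¹{2/(s+11)^3} = t^2·e^(-11t)

Final answer: t^2·e^(-11t)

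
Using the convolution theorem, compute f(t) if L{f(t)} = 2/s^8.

2/s^8 = (2/s)·(1/s^7) = L{2}·L{t^6/720}. By convolution, f(t) = 2*t^6/720 = ∫₀ᵗ 2·τ^6/720 dτ = 2·t^7/5040

Final answer: 2·t^7/5040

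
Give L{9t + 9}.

L{9t + 9} = 9·L{t} + 9·L{1} = 9/s² + 9/s

Final answer: 9/s² + 9/s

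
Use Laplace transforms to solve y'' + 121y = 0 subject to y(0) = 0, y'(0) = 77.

L{y''} + 121L{y} = 0. s²Y - 0 - 77 + 121Y = 0. Y(s² + 121) = 77. Y = (77)/(s² + 121). Inverting: y(t) = 7sin(11t)

Final answer: y(t) = 7sin(11t)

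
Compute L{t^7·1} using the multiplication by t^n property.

L{1} = 1/s. d^1/ds^1[1/s] = -1/s². d^2/ds^2[1/s] = 2/s^3. d^3/ds^3[1/s] = -6/s^4. d^4/ds^4[1/s] = 24/s^5. d^5/ds^5[1/s] = -120/s^6. d^6/ds^6[1/s] = 720/s^7. d^7/ds^7[1/s] = -5040/s^8. So L{t^7} = (-1)^{7}·-5040/s^8 = 5040/s^8

Final answer: 5040/s^8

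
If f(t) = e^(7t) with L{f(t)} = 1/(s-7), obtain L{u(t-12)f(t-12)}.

Time shift theorem: L{u(t-a)f(t-a)} = e^(-as)F(s). Here a=12, F(s) = 1/(s-7), so L{u(t-12)f(t-12)} = e^(-12s)·1/(s-7)

Final answer: e^(-12s)·1/(s-7)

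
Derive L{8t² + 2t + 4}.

L{8t² + 2t + 4} = 8·2/s³ + 2/s² + 4/s = 16/s³ + 2/s² + 4/s

Final answer: 16/s³ + 2/s² + 4/s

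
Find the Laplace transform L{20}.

L{20} = 20 · L{1} = 20/s

Final answer: 20/s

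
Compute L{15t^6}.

L{t^n} = n!/s^(n+1). So L{15t^6} = 15·6!/s^7 = 10800/s^7

Final answer: 10800/s^7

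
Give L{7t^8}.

L{t^n} = n!/s^(n+1). So L{7t^8} = 7·8!/s^9 = 282240/s^9

Final answer: 282240/s^9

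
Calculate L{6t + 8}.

L{6t + 8} = 6·L{t} + 8·L{1} = 6/s² + 8/s

Final answer: 6/s² + 8/s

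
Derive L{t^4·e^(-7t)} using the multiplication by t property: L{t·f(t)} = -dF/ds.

Using L{t^n·e^(at)} = n!/(s-a)^(n+1), L{t^4·e^(-7t)} = 24/(s+7)^5

Final answer: 24/(s+7)^5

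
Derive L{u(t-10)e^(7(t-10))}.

u(t-a)f(t-a) with f(t)=e^(7t). L{e^(7t)} = 1/(s-7). By time shift: e^(-10s)/(s-7)

Final answer: e^(-10s)/(s-7)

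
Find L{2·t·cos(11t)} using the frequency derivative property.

L{cos(11t)} = s/(s² + 121). Derivative: d/ds[s/(s² + 121)] = [(s² + 121) - s·2s]/(s² + 121)² = (121 - s²)/(s² + 121)². So L{t·cos(11t)} = -F'(s) = (s² - 121)/(s² + 121)². Then L{2·t·cos(11t)} = 2·(s² - 121)/(s² + 121)²

Final answer: 2·(s² - 121)/(s² + 121)²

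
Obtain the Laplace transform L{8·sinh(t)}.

L{sinh(ωt)} = ω/(s² - ω²), so L{sinh(t)} = 1/(s² - 1). Then L{8·sinh(t)} = 8·1/(s² - 1) = 8/(s² - 1)

Final answer: 8/(s² - 1)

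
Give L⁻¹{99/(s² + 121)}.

This is the form c·a/(s² + a²) with a = 11, c = 9. L⁻¹ = 9·sin(11t)

Final answer: 9·sin(11t)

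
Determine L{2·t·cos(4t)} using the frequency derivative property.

L{cos(4t)} = s/(s² + 16). Derivative: d/ds[s/(s² + 16)] = [(s² + 16) - s·2s]/(s² + 16)² = (16 - s²)/(s² + 16)². So L{t·cos(4t)} = -F'(s) = (s² - 16)/(s² + 16)². Then L{2·t·cos(4t)} = 2·(s² - 16)/(s² + 16)²

Final answer: 2·(s² - 16)/(s² + 16)²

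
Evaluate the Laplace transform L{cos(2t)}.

L{cos(ωt)} = s/(s² + ω²), so L{cos(2t)} = s/(s² + 4)

Final answer: s/(s² + 4)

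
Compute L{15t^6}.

L{t^n} = n!/s^(n+1). So L{15t^6} = 15·6!/s^7 = 10800/s^7

Final answer: 10800/s^7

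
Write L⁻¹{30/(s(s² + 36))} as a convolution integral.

30/(s(s² + 36)) = (1/s)·(30/(s² + 36)) = L{1}·L{5·sin(6t)}. So f(t) = 1*(5·sin(6t)) = ∫₀ᵗ 5·sin(6τ) dτ

Final answer: ∫₀ᵗ 5·sin(6τ) dτ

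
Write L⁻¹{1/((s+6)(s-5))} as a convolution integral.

1/((s+6)(s-5)) = (1/(s+6))·(1/(s-5)) = L{e^(-6t)}·L{e^(5t)}. So f(t) = e^(-6t)*e^(5t) = ∫₀ᵗ e^(-6τ)·e^(5(t-τ)) dτ

Final answer: ∫₀ᵗ e^(-6τ)·e^(5(t-τ)) dτ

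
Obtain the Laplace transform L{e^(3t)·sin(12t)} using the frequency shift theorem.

Frequency shift: L{e^(at)f(t)} = F(s-a). L{e^(3t)·sin(12t)} = 12/((s-3)² + 144)

Final answer: 12/((s-3)² + 144)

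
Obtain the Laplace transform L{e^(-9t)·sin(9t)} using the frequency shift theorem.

Frequency shift: L{e^(at)f(t)} = F(s-a). L{e^(-9t)·sin(9t)} = 9/((s+9)² + 81)

Final answer: 9/((s+9)² + 81)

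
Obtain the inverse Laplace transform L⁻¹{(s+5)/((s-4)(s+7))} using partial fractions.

Using partial fractions, f(t) = (9e^(4t) + 2e^(-7t))/11

Final answer: (9e^(4t) + 2e^(-7t))/11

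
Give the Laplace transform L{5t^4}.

L{5t^4} = 5 · L{t^4} = 5 · 24/s^5 = 120/s^5

Final answer: 120/s^5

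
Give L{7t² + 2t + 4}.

L{7t² + 2t + 4} = 7·2/s³ + 2/s² + 4/s = 14/s³ + 2/s² + 4/s

Final answer: 14/s³ + 2/s² + 4/s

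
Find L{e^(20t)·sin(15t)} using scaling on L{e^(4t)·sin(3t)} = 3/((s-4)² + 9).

Scaling with a=5: L{e^(20t)·sin(15t)} = (1/5) · 3/((s/5-4)² + 9). Simplifying: 15/((s-20)² + 225)

Final answer: 15/((s-20)² + 225)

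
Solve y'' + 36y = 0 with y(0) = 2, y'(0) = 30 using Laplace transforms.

L{y''} + 36L{y} = 0. s²Y - 2s - 30 + 36Y = 0. Y(s² + 36) = 2s + 30. Y = (2s + 30)/(s² + 36). Inverting: y(t) = 2cos(6t) + 5sin(6t)

Final answer: y(t) = 2cos(6t) + 5sin(6t)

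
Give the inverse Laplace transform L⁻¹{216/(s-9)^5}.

L⁻¹{n!/(s-a)^(n+1)} = t^n·e^(at) with n=4, a=9. So L⁻¹{24/(s-9)^5} = t^4·e^(9t), and L⁻¹{216/(s-9)^5} = (216/24)·t^4·e^(9t) = 9·t^4·e^(9t)

Final answer: 9·t^4·e^(9t)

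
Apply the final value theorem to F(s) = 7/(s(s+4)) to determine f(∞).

f(∞) = lim_{s→0} s·7/(s(s+4)) = lim_{s→0} 7/(s+4) = 7/4 = 7/4

Final answer: 7/4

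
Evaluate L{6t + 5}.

L{6t + 5} = 6·L{t} + 5·L{1} = 6/s² + 5/s

Final answer: 6/s² + 5/s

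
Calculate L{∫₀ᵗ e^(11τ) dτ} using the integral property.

L{∫₀ᵗ f(τ)dτ} = F(s)/s with F(s) = 1/(s-11), so L{∫₀ᵗ e^(11τ) dτ} = 1/(s(s-11))

Final answer: 1/(s(s-11))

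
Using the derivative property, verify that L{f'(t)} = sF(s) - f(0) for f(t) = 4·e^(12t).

f'(t) = 48e^(12t). Direct: L{f'(t)} = 48/(s-12). Property: s·4/(s-12) - 4 = (4s - 4(s-12))/(s-12) = 48/(s-12). ✓

Final answer: 48/(s-12)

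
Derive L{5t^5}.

L{t^n} = n!/s^(n+1). So L{5t^5} = 5·5!/s^6 = 600/s^6

Final answer: 600/s^6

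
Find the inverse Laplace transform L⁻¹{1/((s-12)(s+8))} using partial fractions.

Decompose: A/(s-12) + B/(s+8). A = 1/20, B = -1/20. f(t) = (e^(12t) - e^(-8t))/20

Final answer: (e^(12t) - e^(-8t))/20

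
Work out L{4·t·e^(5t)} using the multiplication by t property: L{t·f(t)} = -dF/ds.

Using L{t^n·e^(at)} = n!/(s-a)^(n+1), L{t·e^(5t)} = 1/(s-5)^2, so L{4·t·e^(5t)} = 4·1/(s-5)^2 = 4/(s-5)^2

Final answer: 4/(s-5)^2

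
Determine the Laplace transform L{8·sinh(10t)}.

L{sinh(ωt)} = ω/(s² - ω²), so L{sinh(10t)} = 10/(s² - 100). Then L{8·sinh(10t)} = 8·10/(s² - 100) = 80/(s² - 100)

Final answer: 80/(s² - 100)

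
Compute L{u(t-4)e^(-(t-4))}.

u(t-a)f(t-a) with f(t)=e^(-t). L{e^(-t)} = 1/(s+1). By time shift: e^(-4s)/(s+1)

Final answer: e^(-4s)/(s+1)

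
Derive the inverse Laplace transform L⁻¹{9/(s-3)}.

L⁻¹{1/(s-a)} = e^(at), so L⁻¹{1/(s-3)} = e^(3t), and L⁻¹{9/(s-3)} = 9·e^(3t)

Final answer: 9·e^(3t)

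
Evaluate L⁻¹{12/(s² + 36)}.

This is the form c·a/(s² + a²) with a = 6, c = 2. L⁻¹ = 2·sin(6t)

Final answer: 2·sin(6t)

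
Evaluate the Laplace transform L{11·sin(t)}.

L{sin(ωt)} = ω/(s² + ω²), so L{sin(t)} = 1/(s² + 1). Then L{11·sin(t)} = 11·1/(s² + 1) = 11/(s² + 1)

Final answer: 11/(s² + 1)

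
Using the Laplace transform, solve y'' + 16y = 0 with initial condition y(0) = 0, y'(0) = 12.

L{y''} + 16L{y} = 0. s²Y - 0 - 12 + 16Y = 0. Y(s² + 16) = 12. Y = (12)/(s² + 16). Inverting: y(t) = 3sin(4t)

Final answer: y(t) = 3sin(4t)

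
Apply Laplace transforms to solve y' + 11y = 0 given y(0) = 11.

L{y'} + 11L{y} = 0. sY - 11 + 11Y = 0. Y(s+11) = 11. Y = 11/(s+11)

Final answer: y(t) = 11e^(-11t)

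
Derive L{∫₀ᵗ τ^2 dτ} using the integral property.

L{∫₀ᵗ f(τ)dτ} = F(s)/s with f(t) = t^2. F(s) = 2/s^3, so L{∫₀ᵗ τ^2 dτ} = (2/s^3)/s = 2/s^4. (Check: ∫₀ᵗ τ^2 dτ = t^3/3.)

Final answer: 2/s^4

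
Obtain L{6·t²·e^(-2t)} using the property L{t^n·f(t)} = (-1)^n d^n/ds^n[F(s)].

L{e^(-2t)} = 1/(s+2). d/ds[1/(s+2)] = -1/(s+2)². d²/ds²[1/(s+2)] = 2/(s+2)³. So L{t²·e^(-2t)} = (-1)² · 2/(s+2)³ = 2/(s+2)³. Then L{6·t²·e^(-2t)} = 6·2/(s+2)³ = 12/(s+2)³

Final answer: 12/(s+2)³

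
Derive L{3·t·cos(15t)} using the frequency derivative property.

L{cos(15t)} = s/(s² + 225). Derivative: d/ds[s/(s² + 225)] = [(s² + 225) - s·2s]/(s² + 225)² = (225 - s²)/(s² + 225)². So L{t·cos(15t)} = -F'(s) = (s² - 225)/(s² + 225)². Then L{3·t·cos(15t)} = 3·(s² - 225)/(s² + 225)²

Final answer: 3·(s² - 225)/(s² + 225)²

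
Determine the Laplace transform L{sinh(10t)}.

L{sinh(ωt)} = ω/(s² - ω²), so L{sinh(10t)} = 10/(s² - 100)

Final answer: 10/(s² - 100)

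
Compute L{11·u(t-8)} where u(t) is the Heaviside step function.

L{u(t-a)} = e^(-as)/s. Here a=8, so L{u(t-8)} = e^(-8s)/s, and L{11·u(t-8)} = 11·e^(-8s)/s

Final answer: 11·e^(-8s)/s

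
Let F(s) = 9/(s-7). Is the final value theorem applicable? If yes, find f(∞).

sF(s) = 9s/(s-7) has a pole at s = 7 in the right half-plane. Theorem does NOT apply (unstable system; f(t) = 9·e^(7t) grows without bound).

Final answer: Not applicable (unstable)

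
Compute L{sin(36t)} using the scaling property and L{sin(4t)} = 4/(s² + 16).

Using L{f(at)} = (1/a)F(s/a) with a=9: L{sin(36t)} = (1/9) · 4/((s/9)² + 16) = (1/9) · 4·81/(s² + 1296) = 36/(s² + 1296)

Final answer: 36/(s² + 1296)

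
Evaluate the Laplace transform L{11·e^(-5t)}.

L{e^(at)} = 1/(s-a), so L{e^(-5t)} = 1/(s+5). Then L{11·e^(-5t)} = 11/(s+5)

Final answer: 11/(s+5)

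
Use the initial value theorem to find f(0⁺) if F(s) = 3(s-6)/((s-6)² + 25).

f(0⁺) = lim_{s→∞} sF(s) = lim_{s→∞} 3s(s-6)/((s-6)² + 25) = 3

Final answer: 3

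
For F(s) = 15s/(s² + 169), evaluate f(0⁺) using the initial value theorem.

f(0⁺) = lim_{s→∞} s·15s/(s² + 169) = lim_{s→∞} 15s²/(s² + 169) = 15

Final answer: 15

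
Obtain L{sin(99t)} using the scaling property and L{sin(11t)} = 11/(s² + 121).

Using L{f(at)} = (1/a)F(s/a) with a=9: L{sin(99t)} = (1/9) · 11/((s/9)² + 121) = (1/9) · 11·81/(s² + 9801) = 99/(s² + 9801)

Final answer: 99/(s² + 9801)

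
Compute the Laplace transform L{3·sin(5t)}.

L{sin(ωt)} = ω/(s² + ω²), so L{sin(5t)} = 5/(s² + 25). Then L{3·sin(5t)} = 3·5/(s² + 25) = 15/(s² + 25)

Final answer: 15/(s² + 25)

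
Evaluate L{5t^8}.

L{t^n} = n!/s^(n+1). So L{5t^8} = 5·8!/s^9 = 201600/s^9

Final answer: 201600/s^9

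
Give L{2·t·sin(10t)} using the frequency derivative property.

L{sin(10t)} = 10/(s² + 100). By L{t·f(t)} = -F'(s): -d/ds[10/(s² + 100)] = -(10)·(-2s)/(s² + 100)² = 20s/(s² + 100)². Then L{2·t·sin(10t)} = 2·20s/(s² + 100)² = 40s/(s² + 100)²

Final answer: 40s/(s² + 100)²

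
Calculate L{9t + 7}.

L{9t + 7} = 9·L{t} + 7·L{1} = 9/s² + 7/s

Final answer: 9/s² + 7/s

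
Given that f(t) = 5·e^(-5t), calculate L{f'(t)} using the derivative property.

f(0) = 5, F(s) = 5/(s+5). L{f'(t)} = s·F(s) - f(0) = 5s/(s+5) - 5 = (5s - 5(s+5))/(s+5) = -25/(s+5)

Final answer: -25/(s+5)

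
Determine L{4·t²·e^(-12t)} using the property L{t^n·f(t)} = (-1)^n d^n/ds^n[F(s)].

L{e^(-12t)} = 1/(s+12). d/ds[1/(s+12)] = -1/(s+12)². d²/ds²[1/(s+12)] = 2/(s+12)³. So L{t²·e^(-12t)} = (-1)² · 2/(s+12)³ = 2/(s+12)³. Then L{4·t²·e^(-12t)} = 4·2/(s+12)³ = 8/(s+12)³

Final answer: 8/(s+12)³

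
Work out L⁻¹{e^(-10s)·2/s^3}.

L⁻¹{2/s^3} = t^2. By the time shift theorem, L⁻¹{e^(-as)F(s)} = u(t-a)f(t-a) with a=10, so L⁻¹{e^(-10s)·2/s^3} = u(t-10)·(t-10)^2

Final answer: u(t-10)·(t-10)^2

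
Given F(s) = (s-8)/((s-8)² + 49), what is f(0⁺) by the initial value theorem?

f(0⁺) = lim_{s→∞} sF(s) = lim_{s→∞} s(s-8)/((s-8)² + 49) = 1

Final answer: 1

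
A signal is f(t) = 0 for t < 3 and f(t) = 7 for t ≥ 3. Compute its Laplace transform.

f(t) = 7·u(t-3). L{u(t-3)} = e^(-3s)/s, so L{f(t)} = 7·e^(-3s)/s

Final answer: 7·e^(-3s)/s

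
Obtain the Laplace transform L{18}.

L{18} = 18 · L{1} = 18/s

Final answer: 18/s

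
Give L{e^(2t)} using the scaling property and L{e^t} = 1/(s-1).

Using L{f(at)} = (1/a)F(s/a) with a=2 and f(t) = e^t: L{e^(2t)} = (1/2) · 1/((s/2)-1) = (1/2) · 2/(s-2) = 1/(s-2)

Final answer: 1/(s-2)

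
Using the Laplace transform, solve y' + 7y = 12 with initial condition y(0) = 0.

sY + 7Y = 12/s. Y = 12/(s(s+7)). Partial fractions: Y = 12/7/s - 12/7/(s+7)

Final answer: y(t) = 12/7(1 - e^(-7t))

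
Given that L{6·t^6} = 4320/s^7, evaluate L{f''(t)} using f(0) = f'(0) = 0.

L{f''(t)} = s²F(s) - sf(0) - f'(0) = s²·4320/s^7 - 0 - 0 = 4320/s^5

Final answer: 4320/s^5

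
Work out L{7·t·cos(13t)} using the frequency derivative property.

L{cos(13t)} = s/(s² + 169). Derivative: d/ds[s/(s² + 169)] = [(s² + 169) - s·2s]/(s² + 169)² = (169 - s²)/(s² + 169)². So L{t·cos(13t)} = -F'(s) = (s² - 169)/(s² + 169)². Then L{7·t·cos(13t)} = 7·(s² - 169)/(s² + 169)²

Final answer: 7·(s² - 169)/(s² + 169)²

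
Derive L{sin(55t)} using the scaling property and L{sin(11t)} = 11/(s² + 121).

Using L{f(at)} = (1/a)F(s/a) with a=5: L{sin(55t)} = (1/5) · 11/((s/5)² + 121) = (1/5) · 11·25/(s² + 3025) = 55/(s² + 3025)

Final answer: 55/(s² + 3025)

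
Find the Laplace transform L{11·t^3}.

L{t^n} = n!/s^(n+1), so L{t^3} = 6/s^4. Then L{11·t^3} = 11·6/s^4 = 66/s^4

Final answer: 66/s^4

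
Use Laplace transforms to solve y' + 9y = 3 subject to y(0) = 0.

sY + 9Y = 3/s. Y = 3/(s(s+9)). Partial fractions: Y = 1/3/s - 1/3/(s+9)

Final answer: y(t) = 1/3(1 - e^(-9t))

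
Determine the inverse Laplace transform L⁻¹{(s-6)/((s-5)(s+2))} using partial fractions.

Using partial fractions, f(t) = (-e^(5t) + 8e^(-2t))/7

Final answer: (-e^(5t) + 8e^(-2t))/7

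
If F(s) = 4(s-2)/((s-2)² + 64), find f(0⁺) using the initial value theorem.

f(0⁺) = lim_{s→∞} sF(s) = lim_{s→∞} 4s(s-2)/((s-2)² + 64) = 4

Final answer: 4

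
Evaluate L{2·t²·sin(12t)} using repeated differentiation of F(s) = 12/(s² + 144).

F(s) = 12/(s² + 144). F'(s) = -24s/(s² + 144)². F''(s) = -24(144 - 3s²)/(s² + 144)³ = (72s² - 3456)/(s² + 144)³. So L{t²·sin(12t)} = (-1)² F''(s) = (72s² - 3456)/(s² + 144)³. Then L{2·t²·sin(12t)} = 2·(72s² - 3456)/(s² + 144)³ = (144s² - 6912)/(s² + 144)³

Final answer: (144s² - 6912)/(s² + 144)³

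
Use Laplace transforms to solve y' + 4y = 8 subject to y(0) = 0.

sY + 4Y = 8/s. Y = 8/(s(s+4)). Partial fractions: Y = 2/s - 2/(s+4)

Final answer: y(t) = 2(1 - e^(-4t))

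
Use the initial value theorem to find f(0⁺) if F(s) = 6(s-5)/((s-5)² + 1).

f(0⁺) = lim_{s→∞} sF(s) = lim_{s→∞} 6s(s-5)/((s-5)² + 1) = 6

Final answer: 6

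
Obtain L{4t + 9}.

L{4t + 9} = 4·L{t} + 9·L{1} = 4/s² + 9/s

Final answer: 4/s² + 9/s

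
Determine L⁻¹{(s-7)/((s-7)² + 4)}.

Using frequency shift: L⁻¹{(s-a)/((s-a)² + b²)} = e^(at)cos(bt). Here a=7, b=2

Final answer: e^(7t)·cos(2t)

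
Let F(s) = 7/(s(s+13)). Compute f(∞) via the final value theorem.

f(∞) = lim_{s→0} s·7/(s(s+13)) = lim_{s→0} 7/(s+13) = 7/13 = 7/13

Final answer: 7/13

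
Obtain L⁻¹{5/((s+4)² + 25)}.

Form: b/((s-a)² + b²) → e^(at)sin(bt). With a=-4, b=5

Final answer: e^(-4t)·sin(5t)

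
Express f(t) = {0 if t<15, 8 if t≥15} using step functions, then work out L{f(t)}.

f(t) = 8·u(t-15). L{u(t-15)} = e^(-15s)/s, so L{f(t)} = 8·e^(-15s)/s

Final answer: 8·e^(-15s)/s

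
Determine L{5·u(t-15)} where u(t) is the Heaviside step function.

L{u(t-a)} = e^(-as)/s. Here a=15, so L{u(t-15)} = e^(-15s)/s, and L{5·u(t-15)} = 5·e^(-15s)/s

Final answer: 5·e^(-15s)/s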